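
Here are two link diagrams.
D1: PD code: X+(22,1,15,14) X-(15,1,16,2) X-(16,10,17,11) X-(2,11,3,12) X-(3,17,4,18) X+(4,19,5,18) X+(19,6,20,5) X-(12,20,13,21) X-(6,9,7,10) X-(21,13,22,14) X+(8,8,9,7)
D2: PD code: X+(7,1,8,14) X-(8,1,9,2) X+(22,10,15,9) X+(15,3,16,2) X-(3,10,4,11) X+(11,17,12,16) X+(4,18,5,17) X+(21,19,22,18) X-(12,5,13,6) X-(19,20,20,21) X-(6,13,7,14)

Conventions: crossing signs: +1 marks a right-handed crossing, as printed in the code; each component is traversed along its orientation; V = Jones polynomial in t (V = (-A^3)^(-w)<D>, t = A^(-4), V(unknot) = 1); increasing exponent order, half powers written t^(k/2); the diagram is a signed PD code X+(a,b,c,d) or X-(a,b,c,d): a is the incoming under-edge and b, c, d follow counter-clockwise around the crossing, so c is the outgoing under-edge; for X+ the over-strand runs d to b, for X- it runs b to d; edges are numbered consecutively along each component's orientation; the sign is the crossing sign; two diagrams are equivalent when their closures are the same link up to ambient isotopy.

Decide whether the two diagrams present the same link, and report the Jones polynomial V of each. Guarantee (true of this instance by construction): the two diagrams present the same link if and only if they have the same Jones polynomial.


equivalent: no
V(D1) = -t^(-5/2) - t^(-1/2)  (w -3, c 11, <D> = A^-7 + A)
V(D2) = t^(-3/2) - t^(-1/2) - t^(3/2) - t^(7/2)  [11 crossings, <D> = A^-11 + A^-3 + A^5 - A^9, w = +1]
key observation: 2 classes among 2 diagrams; unequal V(t) rules out equality


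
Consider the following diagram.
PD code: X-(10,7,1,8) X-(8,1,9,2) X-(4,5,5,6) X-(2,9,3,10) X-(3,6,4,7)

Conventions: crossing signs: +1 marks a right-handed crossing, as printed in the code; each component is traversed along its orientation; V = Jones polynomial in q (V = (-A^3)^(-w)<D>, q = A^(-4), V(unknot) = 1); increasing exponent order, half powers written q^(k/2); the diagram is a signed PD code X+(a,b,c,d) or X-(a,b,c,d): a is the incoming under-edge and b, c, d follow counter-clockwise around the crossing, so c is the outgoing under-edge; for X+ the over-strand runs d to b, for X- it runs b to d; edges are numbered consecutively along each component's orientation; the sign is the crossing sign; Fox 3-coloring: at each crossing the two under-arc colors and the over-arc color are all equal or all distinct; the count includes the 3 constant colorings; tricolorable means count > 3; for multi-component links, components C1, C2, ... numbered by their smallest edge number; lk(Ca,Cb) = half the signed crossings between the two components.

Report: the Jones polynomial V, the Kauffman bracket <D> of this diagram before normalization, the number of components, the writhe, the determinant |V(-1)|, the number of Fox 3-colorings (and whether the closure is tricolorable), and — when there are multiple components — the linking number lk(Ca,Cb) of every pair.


Jones polynomial: V(q) = -q^-4 + q^-3 + q^-1
<D> = -A^-11 - A^-3 + A; writhe -5
components 1, writhe -5 (5 crossings)
3-colorings: 9 of 3^5, det 3 — tricolorable
note: w = -5 shifts under R1 moves; the (-A^3)^(5) factor cancels that in V


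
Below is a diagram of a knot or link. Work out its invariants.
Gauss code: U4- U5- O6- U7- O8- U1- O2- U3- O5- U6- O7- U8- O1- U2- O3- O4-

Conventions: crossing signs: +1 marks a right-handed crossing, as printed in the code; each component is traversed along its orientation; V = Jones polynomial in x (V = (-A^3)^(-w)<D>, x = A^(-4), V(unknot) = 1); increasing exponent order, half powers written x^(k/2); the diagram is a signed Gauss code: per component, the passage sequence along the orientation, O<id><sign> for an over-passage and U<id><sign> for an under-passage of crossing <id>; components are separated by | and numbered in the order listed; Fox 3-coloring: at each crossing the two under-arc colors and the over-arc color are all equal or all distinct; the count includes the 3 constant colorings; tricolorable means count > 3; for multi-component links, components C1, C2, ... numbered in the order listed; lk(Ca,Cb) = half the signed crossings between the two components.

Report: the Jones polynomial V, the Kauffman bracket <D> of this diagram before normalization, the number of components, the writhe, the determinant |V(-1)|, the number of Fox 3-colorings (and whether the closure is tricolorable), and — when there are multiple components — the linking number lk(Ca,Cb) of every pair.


V = -x^-10 + x^-9 - x^-8 + x^-7 - x^-6 + x^-5 + x^-3
<D> = A^-12 + A^-4 - 1 + A^4 - A^8 + A^12 - A^16 (w = -8)
1 component over 8 crossings, w = -8
3 Fox colorings among 3^8, |V(-1)| = 7: not tricolorable
why: the span of V is 7, forcing >= 7 crossings in any diagram


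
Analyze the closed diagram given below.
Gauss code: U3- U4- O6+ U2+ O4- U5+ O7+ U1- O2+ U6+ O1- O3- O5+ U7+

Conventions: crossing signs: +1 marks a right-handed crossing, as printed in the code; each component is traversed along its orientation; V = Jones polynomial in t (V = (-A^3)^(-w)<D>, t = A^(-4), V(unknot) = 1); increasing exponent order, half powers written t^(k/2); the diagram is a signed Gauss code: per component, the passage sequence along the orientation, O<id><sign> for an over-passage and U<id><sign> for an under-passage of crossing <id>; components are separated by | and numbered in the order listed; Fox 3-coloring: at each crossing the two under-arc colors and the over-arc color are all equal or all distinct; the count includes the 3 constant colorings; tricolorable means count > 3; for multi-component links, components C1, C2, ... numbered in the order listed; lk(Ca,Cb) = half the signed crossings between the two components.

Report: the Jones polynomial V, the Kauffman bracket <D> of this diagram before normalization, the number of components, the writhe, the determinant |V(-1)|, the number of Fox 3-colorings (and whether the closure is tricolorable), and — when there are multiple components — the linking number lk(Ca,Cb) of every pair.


Jones polynomial: V(t) = 1
<D> = -A^3; writhe +1
components 1, writhe +1 (7 crossings)
3-colorings: 3 of 3^7, det 1 — not tricolorable
note: w = +1 (over 7 crossings) is diagram-only; (-A^3)^(-1) removes it from V


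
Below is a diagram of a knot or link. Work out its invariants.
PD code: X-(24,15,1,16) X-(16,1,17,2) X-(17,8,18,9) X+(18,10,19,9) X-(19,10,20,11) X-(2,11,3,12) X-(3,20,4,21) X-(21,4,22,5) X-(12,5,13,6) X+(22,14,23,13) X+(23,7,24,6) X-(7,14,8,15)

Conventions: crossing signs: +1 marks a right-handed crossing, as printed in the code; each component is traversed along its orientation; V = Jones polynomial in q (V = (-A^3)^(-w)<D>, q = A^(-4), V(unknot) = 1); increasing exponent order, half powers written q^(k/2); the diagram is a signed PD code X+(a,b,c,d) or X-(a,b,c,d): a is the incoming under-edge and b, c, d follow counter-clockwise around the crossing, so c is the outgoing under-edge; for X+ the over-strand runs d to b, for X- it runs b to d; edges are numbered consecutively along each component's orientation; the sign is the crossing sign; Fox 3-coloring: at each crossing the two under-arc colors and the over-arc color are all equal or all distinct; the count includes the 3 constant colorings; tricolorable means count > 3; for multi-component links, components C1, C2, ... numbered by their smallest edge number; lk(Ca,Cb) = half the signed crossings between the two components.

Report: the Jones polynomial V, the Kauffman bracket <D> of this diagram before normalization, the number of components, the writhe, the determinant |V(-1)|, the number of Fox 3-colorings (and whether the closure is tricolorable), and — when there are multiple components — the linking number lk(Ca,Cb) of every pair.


V(q) = q^-8 - 2q^-7 + q^-6 - 2q^-5 + 2q^-4 + q^-2
bracket: A^-10 + 2A^-2 - 2A^2 + A^6 - 2A^10 + A^14, w = -6
1 component, writhe -6, over 12 crossings
det 9, colorings 27 of 3^12 — tricolorable
observation: w = -6 shifts under R1 moves; the (-A^3)^(6) factor cancels that in V


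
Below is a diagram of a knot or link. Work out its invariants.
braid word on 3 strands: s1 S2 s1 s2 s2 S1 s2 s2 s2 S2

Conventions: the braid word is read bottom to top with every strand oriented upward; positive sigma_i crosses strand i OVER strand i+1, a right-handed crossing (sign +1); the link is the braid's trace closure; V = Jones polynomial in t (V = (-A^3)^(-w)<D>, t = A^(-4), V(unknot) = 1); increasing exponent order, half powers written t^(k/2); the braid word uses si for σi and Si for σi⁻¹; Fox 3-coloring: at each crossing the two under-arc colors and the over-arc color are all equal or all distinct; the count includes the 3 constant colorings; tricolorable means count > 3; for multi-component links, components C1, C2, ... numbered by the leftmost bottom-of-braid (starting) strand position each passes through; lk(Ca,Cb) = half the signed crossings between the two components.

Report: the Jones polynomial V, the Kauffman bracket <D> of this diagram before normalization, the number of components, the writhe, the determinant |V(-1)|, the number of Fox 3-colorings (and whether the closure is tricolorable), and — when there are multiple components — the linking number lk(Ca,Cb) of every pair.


V = 2t - 2t^2 + 3t^3 - 3t^4 + 2t^5 - 2t^6 + t^7
<D> = A^-16 - 2A^-12 + 2A^-8 - 3A^-4 + 3 - 2A^4 + 2A^8 (w = +4)
1 component over 10 crossings, w = +4
9 Fox colorings among 3^10, |V(-1)| = 15: tricolorable
why: det 15 = |V(-1)|; divisible by 3, so tricolorable


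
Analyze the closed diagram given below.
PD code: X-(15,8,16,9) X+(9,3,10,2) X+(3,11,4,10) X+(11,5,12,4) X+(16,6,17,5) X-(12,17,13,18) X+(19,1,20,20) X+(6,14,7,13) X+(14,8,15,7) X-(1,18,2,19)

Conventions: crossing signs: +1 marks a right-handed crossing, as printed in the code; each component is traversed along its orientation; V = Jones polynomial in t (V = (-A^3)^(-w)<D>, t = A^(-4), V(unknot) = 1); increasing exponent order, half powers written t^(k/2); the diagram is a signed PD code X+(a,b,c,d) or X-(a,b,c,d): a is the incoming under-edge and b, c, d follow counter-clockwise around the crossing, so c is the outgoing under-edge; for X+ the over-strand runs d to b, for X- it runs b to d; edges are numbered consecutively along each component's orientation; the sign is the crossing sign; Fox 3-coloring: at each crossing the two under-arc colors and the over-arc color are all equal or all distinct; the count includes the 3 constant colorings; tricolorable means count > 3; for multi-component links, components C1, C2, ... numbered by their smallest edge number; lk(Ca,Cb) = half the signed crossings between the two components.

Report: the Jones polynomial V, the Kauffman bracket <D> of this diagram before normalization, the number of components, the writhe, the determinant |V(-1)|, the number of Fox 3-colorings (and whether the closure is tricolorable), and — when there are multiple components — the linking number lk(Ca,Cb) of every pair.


V(t) = t - t^2 + 2t^3 - t^4 + t^5 - t^6
bracket: -A^-12 + A^-8 - A^-4 + 2 - A^4 + A^8, w = +4
1 component, writhe +4, over 10 crossings
det 7, colorings 3 of 3^10 — not tricolorable
observation: V spans 5 powers of t: at least 5 crossings in any diagram


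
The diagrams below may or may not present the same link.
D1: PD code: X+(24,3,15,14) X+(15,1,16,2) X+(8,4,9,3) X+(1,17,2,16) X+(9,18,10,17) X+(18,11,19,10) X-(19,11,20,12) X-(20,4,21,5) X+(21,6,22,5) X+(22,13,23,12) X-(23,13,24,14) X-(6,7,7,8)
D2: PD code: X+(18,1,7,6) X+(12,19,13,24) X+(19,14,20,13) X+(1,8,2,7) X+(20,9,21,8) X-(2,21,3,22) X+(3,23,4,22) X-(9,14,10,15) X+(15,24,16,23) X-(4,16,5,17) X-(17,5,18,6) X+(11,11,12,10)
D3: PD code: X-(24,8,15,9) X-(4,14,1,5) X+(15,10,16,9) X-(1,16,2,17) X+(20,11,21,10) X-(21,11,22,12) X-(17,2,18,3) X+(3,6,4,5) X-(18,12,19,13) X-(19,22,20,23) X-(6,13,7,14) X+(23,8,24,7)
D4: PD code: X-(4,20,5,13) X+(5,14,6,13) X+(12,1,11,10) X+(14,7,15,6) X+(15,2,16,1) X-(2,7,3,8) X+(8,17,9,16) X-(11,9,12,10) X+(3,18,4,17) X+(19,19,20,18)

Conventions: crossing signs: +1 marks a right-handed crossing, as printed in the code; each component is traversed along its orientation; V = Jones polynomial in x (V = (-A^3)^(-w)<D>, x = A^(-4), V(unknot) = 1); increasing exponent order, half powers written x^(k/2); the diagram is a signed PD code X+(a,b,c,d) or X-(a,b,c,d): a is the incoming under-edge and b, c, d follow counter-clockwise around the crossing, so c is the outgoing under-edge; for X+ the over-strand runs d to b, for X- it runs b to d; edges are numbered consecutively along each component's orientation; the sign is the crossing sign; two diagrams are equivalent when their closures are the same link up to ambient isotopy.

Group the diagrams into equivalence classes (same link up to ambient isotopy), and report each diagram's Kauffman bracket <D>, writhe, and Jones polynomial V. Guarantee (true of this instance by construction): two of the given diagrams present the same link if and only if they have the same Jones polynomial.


equivalence classes: {D1} | {D2, D4} | {D3}
D1 (bracket A^-8 + 2 + A^8; 12 crossings at w = +4): V = x + 2x^3 + x^5
V(D2) = 1 + x^3 + x^4 + x^5  [12 crossings, <D> = A^-8 + A^-4 + 1 + A^12, w = +4]
D3 (bracket A^-12 + A^-8 + A^-4 + 1; 12 crossings at w = -4): V = x^-3 + x^-2 + x^-1 + 1
D4 (bracket A^-8 + A^-4 + 1 + A^12; 10 crossings at w = +4): V = 1 + x^3 + x^4 + x^5
observation: 3 classes among 4 diagrams; unequal V(x) rules out equality


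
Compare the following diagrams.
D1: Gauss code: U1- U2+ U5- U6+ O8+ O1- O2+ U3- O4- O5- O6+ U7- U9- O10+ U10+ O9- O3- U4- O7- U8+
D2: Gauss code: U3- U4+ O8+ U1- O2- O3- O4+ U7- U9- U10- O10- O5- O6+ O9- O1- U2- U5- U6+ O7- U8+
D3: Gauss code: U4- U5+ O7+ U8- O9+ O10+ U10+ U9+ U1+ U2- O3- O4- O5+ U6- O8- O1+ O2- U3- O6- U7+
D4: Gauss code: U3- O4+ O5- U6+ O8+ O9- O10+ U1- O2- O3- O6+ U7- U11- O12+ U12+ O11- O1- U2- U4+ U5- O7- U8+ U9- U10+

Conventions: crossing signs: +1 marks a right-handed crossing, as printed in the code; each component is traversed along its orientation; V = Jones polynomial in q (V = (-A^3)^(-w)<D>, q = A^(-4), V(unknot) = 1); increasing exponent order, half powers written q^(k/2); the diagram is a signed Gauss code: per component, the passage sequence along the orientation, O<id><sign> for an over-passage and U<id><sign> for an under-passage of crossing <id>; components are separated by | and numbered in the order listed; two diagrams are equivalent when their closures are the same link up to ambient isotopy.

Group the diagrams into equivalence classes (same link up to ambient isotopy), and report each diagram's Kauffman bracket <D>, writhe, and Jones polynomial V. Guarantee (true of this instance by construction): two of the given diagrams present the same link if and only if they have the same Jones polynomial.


classes: {D1, D2, D3, D4}
V(D1) = -q^-4 + q^-3 + q^-1  [10 crossings, <D> = A^-2 + A^6 - A^10, w = -2]
V(D2) = -q^-4 + q^-3 + q^-1  [10 crossings, <D> = A^-8 + 1 - A^4, w = -4]
D3 (bracket A^4 + A^12 - A^16; 10 crossings at w = 0): V = -q^-4 + q^-3 + q^-1
V(D4) = -q^-4 + q^-3 + q^-1  [12 crossings, <D> = A^-2 + A^6 - A^10, w = -2]
note: one V(q) for all 4 diagrams — one class (guaranteed)


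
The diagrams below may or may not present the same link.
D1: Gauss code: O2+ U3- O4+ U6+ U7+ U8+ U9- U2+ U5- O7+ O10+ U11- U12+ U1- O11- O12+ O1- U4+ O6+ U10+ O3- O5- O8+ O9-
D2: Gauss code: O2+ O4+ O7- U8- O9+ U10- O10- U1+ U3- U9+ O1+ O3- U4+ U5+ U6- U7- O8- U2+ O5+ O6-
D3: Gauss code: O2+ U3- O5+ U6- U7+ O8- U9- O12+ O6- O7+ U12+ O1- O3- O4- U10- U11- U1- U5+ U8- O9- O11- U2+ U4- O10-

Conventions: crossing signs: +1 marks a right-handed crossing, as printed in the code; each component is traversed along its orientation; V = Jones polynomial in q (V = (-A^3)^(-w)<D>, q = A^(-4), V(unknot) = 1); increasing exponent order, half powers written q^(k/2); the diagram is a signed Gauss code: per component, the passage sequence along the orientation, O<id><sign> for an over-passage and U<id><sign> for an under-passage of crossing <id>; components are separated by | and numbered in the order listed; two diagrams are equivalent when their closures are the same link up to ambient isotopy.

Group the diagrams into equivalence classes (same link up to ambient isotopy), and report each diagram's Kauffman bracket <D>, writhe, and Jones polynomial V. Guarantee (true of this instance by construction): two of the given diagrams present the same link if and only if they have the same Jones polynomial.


equivalence classes: {D1} | {D2} | {D3}
D1 (bracket -A^-10 + A^-6 + A^2; 12 crossings at w = +2): V = q + q^3 - q^4
D2 (bracket 1; 10 crossings at w = 0): V = 1
V(D3) = -q^-6 + q^-5 - q^-4 + 2q^-3 - q^-2 + q^-1  (w -4, c 12, <D> = A^-8 - A^-4 + 2 - A^4 + A^8 - A^12)
observation: comparing 3 Jones polynomials yields 3 groups


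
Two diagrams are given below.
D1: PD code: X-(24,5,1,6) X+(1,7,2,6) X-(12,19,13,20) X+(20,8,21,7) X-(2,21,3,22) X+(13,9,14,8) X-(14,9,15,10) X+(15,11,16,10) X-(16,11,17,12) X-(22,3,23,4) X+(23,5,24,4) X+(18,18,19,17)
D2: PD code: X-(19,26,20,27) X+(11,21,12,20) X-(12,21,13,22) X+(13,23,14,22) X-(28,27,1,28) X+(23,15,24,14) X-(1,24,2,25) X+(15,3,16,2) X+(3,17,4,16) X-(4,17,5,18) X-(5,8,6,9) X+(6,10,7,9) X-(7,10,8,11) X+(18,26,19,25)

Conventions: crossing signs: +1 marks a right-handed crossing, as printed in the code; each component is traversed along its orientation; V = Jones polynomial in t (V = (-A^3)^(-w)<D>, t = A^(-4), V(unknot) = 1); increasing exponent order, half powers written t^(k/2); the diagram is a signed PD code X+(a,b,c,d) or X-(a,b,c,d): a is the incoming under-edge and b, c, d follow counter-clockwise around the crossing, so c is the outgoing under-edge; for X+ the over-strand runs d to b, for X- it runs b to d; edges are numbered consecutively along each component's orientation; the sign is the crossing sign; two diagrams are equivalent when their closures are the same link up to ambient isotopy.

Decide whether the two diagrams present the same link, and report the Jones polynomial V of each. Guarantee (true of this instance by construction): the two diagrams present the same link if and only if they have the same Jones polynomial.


equivalent: no
V(D1) = 1  (w 0, c 12, <D> = 1)
D2 (bracket -A^-16 + A^-12 + A^-4; 14 crossings at w = 0): V = t + t^3 - t^4
why: comparing 2 Jones polynomials yields 2 groups


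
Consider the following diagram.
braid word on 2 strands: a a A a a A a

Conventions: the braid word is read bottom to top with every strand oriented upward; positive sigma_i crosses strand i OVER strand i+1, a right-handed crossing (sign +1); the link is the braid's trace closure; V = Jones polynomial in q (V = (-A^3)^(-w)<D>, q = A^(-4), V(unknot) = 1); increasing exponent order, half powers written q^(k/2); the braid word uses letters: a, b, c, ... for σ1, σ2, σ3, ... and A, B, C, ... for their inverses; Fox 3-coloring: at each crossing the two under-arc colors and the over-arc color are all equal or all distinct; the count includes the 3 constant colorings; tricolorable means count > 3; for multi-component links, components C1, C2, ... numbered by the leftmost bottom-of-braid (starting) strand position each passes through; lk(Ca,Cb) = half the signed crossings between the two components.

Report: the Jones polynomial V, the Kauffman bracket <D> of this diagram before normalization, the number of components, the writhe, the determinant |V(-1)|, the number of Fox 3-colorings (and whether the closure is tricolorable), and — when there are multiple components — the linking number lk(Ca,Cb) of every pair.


V(q) = q + q^3 - q^4
bracket: A^-7 - A^-3 - A^5, w = +3
1 component, writhe +3, over 7 crossings
det 3, colorings 9 of 3^7 — tricolorable
observation: V spans 3 powers of q: at least 3 crossings in any diagram


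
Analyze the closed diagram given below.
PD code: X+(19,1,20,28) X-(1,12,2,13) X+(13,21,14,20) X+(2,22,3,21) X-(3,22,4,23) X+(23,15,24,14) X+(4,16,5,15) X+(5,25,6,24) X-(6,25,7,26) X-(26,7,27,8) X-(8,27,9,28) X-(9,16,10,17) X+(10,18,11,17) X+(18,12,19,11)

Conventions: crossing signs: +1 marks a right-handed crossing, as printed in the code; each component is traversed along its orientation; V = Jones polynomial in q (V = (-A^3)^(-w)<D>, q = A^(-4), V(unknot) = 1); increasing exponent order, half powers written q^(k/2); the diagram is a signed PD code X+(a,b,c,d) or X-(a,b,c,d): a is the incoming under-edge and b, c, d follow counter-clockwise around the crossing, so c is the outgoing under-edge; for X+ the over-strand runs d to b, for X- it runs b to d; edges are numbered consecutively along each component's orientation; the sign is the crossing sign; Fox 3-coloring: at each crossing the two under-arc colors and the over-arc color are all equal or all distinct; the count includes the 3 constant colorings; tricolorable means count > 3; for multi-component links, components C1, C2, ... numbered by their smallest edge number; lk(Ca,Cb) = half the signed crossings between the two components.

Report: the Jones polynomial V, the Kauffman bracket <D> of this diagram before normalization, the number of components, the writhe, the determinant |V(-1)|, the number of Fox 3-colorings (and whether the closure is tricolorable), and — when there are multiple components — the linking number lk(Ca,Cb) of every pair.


Jones polynomial: V(q) = -q^-1 + 2 - q + 2q^2 - q^3 + q^4 - q^5
<D> = -A^-14 + A^-10 - A^-6 + 2A^-2 - A^2 + 2A^6 - A^10; writhe +2
components 1, writhe +2 (14 crossings)
3-colorings: 9 of 3^14, det 9 — tricolorable
note: |V(-1)| = 9: so tricolorable, since 3 divides 9


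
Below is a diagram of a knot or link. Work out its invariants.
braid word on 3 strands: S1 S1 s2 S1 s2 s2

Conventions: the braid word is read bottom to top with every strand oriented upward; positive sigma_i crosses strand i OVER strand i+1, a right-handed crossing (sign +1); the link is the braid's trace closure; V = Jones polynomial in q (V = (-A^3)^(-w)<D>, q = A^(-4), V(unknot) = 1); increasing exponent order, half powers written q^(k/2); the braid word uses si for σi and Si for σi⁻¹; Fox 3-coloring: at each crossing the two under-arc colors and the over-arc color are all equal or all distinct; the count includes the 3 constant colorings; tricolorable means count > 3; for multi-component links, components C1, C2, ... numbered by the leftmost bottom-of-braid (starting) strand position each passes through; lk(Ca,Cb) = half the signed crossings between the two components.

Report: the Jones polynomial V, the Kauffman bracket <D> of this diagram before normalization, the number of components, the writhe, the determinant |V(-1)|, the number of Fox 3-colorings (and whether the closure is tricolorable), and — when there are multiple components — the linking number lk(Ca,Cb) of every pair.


V(q) = -q^-3 + 2q^-2 - 2q^-1 + 3 - 2q + 2q^2 - q^3
bracket: -A^-12 + 2A^-8 - 2A^-4 + 3 - 2A^4 + 2A^8 - A^12, w = 0
1 component, writhe 0, over 6 crossings
det 13, colorings 3 of 3^6 — not tricolorable
observation: the span of V is 6, forcing >= 6 crossings in any diagram


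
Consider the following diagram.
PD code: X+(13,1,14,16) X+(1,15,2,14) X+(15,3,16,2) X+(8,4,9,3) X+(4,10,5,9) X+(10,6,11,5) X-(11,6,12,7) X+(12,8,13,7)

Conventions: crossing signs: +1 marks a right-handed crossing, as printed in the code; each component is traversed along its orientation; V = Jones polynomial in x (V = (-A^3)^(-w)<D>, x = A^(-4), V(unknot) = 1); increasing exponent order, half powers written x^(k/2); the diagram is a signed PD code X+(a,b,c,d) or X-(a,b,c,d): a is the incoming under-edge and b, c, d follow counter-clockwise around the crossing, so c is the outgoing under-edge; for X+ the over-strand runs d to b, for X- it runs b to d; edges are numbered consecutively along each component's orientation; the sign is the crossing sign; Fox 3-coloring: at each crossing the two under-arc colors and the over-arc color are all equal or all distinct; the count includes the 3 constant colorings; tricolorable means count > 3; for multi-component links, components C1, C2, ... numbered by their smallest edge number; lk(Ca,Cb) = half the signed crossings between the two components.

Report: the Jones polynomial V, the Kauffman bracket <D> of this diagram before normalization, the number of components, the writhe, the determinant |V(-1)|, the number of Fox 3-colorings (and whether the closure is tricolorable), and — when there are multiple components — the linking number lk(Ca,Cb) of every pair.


V(x) = x^2 + 2x^4 - 2x^5 + x^6 - 2x^7 + x^8
bracket: A^-14 - 2A^-10 + A^-6 - 2A^-2 + 2A^2 + A^10, w = +6
1 component, writhe +6, over 8 crossings
det 9, colorings 27 of 3^8 — tricolorable
observation: V spans 6 powers of x: at least 6 crossings in any diagram


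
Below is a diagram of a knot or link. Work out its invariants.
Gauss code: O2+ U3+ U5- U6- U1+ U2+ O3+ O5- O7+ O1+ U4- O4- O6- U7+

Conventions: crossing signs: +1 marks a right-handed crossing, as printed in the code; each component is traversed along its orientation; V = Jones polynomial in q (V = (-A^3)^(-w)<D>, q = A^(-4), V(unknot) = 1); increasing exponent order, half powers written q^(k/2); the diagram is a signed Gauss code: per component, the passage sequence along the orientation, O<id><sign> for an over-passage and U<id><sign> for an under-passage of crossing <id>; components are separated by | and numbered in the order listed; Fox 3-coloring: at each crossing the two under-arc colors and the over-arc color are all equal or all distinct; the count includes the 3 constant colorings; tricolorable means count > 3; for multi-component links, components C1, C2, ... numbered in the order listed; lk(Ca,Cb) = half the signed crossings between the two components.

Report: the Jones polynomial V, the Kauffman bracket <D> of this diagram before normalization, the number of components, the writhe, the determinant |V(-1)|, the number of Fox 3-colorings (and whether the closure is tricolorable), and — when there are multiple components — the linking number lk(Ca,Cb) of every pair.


Jones polynomial: V(q) = 1
<D> = -A^3; writhe +1
components 1, writhe +1 (7 crossings)
3-colorings: 3 of 3^7, det 1 — not tricolorable
note: |V(-1)| = 1: so not tricolorable, since 3 does not divide 1


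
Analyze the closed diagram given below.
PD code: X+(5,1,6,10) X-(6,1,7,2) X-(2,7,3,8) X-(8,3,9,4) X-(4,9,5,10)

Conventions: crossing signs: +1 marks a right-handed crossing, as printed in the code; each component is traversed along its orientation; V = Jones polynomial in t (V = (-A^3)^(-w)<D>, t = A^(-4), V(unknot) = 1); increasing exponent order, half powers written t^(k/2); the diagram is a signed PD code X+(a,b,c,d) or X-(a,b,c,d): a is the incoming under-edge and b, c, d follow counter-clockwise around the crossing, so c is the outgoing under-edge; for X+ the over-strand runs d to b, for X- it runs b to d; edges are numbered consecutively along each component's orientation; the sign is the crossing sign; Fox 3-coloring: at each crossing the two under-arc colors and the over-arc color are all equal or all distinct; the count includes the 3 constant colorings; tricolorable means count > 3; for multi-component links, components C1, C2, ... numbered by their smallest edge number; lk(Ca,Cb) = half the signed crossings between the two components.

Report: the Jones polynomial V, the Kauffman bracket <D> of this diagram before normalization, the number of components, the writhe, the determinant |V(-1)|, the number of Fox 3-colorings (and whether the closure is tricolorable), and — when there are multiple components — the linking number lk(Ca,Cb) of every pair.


V = -t^-4 + t^-3 + t^-1
<D> = -A^-5 - A^3 + A^7 (w = -3)
1 component over 5 crossings, w = -3
9 Fox colorings among 3^5, |V(-1)| = 3: tricolorable
why: |V(-1)| = 3: so tricolorable, since 3 divides 3


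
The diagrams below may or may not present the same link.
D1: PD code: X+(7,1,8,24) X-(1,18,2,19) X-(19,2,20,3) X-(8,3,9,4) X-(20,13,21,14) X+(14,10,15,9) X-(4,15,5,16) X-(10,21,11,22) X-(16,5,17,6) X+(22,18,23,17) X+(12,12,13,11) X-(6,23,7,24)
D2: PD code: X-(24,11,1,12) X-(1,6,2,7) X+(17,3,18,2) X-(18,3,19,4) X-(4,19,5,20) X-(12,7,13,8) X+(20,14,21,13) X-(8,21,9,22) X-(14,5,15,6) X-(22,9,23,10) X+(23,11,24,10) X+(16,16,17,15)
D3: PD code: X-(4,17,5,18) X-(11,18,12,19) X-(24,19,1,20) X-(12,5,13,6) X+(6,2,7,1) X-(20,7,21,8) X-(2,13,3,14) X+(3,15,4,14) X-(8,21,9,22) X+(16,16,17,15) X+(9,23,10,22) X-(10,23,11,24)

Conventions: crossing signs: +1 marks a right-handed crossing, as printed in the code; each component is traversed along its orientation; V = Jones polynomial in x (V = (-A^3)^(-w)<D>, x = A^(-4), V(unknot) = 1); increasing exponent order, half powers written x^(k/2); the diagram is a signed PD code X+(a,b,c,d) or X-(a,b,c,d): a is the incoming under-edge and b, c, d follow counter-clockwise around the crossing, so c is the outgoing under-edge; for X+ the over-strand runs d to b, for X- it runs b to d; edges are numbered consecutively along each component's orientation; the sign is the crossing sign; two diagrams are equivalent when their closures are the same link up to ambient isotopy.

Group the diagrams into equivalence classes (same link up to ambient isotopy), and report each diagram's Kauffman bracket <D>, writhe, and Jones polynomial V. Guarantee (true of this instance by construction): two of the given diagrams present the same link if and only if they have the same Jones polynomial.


equivalence classes: {D1, D2, D3}
D1 (bracket A^-8 - A^-4 + 2 - A^4 + A^8 - A^12; 12 crossings at w = -4): V = -x^-6 + x^-5 - x^-4 + 2x^-3 - x^-2 + x^-1
D2 (bracket A^-8 - A^-4 + 2 - A^4 + A^8 - A^12; 12 crossings at w = -4): V = -x^-6 + x^-5 - x^-4 + 2x^-3 - x^-2 + x^-1
V(D3) = -x^-6 + x^-5 - x^-4 + 2x^-3 - x^-2 + x^-1  [12 crossings, <D> = A^-8 - A^-4 + 2 - A^4 + A^8 - A^12, w = -4]
key observation: one V(x) for all 3 diagrams — one class (guaranteed)


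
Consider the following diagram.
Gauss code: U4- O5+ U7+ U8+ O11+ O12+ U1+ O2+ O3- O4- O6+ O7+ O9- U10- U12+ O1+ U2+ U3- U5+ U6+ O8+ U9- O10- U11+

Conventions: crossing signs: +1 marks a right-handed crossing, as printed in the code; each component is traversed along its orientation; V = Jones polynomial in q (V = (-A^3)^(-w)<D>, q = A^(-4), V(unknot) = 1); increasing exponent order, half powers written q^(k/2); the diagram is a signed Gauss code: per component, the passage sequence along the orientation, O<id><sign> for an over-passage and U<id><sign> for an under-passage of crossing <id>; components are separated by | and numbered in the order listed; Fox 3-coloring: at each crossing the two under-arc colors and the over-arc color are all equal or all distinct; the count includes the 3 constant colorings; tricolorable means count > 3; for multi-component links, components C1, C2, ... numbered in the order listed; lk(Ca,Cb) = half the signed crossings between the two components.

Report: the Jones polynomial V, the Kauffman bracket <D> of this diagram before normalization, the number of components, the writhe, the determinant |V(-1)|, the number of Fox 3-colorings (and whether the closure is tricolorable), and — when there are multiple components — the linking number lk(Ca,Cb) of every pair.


V(q) = 2q - 2q^2 + 3q^3 - 3q^4 + 2q^5 - 2q^6 + q^7
bracket: A^-16 - 2A^-12 + 2A^-8 - 3A^-4 + 3 - 2A^4 + 2A^8, w = +4
1 component, writhe +4, over 12 crossings
det 15, colorings 9 of 3^12 — tricolorable
observation: w = +4 shifts under R1 moves; the (-A^3)^(-4) factor cancels that in V


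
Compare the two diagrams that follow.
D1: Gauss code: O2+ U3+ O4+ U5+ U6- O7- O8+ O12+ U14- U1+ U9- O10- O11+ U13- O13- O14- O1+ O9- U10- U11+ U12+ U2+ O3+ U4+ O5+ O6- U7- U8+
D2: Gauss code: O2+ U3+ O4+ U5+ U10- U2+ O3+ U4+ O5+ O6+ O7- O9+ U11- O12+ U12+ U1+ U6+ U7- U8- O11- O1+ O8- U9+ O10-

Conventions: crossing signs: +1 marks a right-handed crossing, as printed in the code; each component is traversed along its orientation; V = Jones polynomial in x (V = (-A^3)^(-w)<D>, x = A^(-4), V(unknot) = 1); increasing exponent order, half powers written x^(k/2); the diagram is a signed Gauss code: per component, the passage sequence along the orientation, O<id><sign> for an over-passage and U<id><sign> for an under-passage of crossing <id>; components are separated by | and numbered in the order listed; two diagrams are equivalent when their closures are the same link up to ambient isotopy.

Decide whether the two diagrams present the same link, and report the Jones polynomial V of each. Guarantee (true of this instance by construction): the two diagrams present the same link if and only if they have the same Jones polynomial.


same link: yes
V(D1) = x + x^3 - x^4  [14 crossings, <D> = -A^-10 + A^-6 + A^2, w = +2]
V(D2) = x + x^3 - x^4  [12 crossings, <D> = -A^-4 + 1 + A^8, w = +4]
insight: all 2 diagrams share one V(x), hence one class


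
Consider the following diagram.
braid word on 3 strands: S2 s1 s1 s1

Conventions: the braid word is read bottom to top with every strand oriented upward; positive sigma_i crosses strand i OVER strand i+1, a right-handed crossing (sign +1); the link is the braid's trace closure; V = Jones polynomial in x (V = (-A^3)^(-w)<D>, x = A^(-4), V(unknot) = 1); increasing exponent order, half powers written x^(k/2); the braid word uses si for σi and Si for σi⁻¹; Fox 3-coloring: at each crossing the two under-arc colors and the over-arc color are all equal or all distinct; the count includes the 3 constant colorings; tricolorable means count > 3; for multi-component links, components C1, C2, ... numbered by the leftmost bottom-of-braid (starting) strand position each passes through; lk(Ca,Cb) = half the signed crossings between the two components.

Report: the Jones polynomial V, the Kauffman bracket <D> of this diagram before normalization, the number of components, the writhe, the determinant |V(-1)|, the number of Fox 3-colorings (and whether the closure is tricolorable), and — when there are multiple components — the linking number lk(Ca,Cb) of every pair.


V = x + x^3 - x^4
<D> = -A^-10 + A^-6 + A^2 (w = +2)
1 component over 4 crossings, w = +2
9 Fox colorings among 3^4, |V(-1)| = 3: tricolorable
why: w = +2 (over 4 crossings) is diagram-only; (-A^3)^(-2) removes it from V


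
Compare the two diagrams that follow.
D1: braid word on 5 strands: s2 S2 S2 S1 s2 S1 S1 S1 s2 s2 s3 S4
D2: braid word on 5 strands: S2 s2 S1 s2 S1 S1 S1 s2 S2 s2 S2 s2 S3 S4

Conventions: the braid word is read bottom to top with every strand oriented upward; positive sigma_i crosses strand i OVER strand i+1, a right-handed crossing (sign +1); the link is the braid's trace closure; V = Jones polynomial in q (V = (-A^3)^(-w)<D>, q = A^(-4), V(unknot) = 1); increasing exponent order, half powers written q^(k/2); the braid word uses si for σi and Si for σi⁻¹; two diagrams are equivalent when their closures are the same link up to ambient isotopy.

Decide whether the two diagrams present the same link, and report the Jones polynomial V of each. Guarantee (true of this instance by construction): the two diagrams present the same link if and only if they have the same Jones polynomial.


equivalent: yes
D1 (bracket A^-10 - A^-6 + 2A^-2 - 2A^2 + 2A^6 - 2A^10 + A^14; 12 crossings at w = -2): V = q^-5 - 2q^-4 + 2q^-3 - 2q^-2 + 2q^-1 - 1 + q
V(D2) = q^-5 - 2q^-4 + 2q^-3 - 2q^-2 + 2q^-1 - 1 + q  [14 crossings, <D> = A^-16 - A^-12 + 2A^-8 - 2A^-4 + 2 - 2A^4 + A^8, w = -4]
observation: all 2 diagrams share one V(q), hence one class


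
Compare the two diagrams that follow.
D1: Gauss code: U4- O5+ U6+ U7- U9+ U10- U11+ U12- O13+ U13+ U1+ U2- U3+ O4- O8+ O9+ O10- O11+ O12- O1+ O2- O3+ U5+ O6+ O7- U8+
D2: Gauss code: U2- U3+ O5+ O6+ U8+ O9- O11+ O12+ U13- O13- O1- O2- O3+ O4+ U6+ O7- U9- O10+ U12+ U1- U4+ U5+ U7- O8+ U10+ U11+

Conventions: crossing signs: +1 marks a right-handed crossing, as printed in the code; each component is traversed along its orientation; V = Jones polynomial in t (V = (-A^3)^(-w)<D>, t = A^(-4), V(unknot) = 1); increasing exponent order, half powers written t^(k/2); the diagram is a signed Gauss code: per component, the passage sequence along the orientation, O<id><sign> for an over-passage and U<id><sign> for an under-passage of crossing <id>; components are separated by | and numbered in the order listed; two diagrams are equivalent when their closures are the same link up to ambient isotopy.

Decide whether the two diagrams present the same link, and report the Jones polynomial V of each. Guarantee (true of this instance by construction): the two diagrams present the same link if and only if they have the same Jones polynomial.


same link: no
V(D1) = 1  [13 crossings, <D> = -A^9, w = +3]
D2 (bracket A^-15 - A^-11 + A^-7 - 2A^-3 + A - A^5; 13 crossings at w = +3): V = t - t^2 + 2t^3 - t^4 + t^5 - t^6
note: comparing 2 Jones polynomials yields 2 groups


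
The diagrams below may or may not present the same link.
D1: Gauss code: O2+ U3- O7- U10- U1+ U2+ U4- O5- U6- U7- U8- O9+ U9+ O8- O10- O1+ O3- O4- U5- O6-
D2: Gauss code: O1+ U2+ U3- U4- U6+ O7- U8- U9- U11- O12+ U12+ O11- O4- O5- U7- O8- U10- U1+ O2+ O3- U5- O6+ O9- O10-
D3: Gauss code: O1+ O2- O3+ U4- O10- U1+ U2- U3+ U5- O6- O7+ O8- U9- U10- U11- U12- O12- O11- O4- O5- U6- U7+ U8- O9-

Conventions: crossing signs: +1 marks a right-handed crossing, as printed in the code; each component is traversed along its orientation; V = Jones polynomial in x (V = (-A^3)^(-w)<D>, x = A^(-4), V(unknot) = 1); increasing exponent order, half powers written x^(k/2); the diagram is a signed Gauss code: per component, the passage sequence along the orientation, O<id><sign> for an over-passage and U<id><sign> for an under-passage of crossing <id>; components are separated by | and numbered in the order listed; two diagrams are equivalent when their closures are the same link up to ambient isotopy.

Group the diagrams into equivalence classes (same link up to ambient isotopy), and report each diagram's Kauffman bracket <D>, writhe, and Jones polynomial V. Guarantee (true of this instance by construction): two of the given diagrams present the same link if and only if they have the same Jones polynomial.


grouping into links: {D1, D2, D3}
V(D1) = -x^-6 + x^-5 - x^-4 + 2x^-3 - x^-2 + x^-1  (w -4, c 10, <D> = A^-8 - A^-4 + 2 - A^4 + A^8 - A^12)
V(D2) = -x^-6 + x^-5 - x^-4 + 2x^-3 - x^-2 + x^-1  [12 crossings, <D> = A^-8 - A^-4 + 2 - A^4 + A^8 - A^12, w = -4]
D3 (bracket A^-14 - A^-10 + 2A^-6 - A^-2 + A^2 - A^6; 12 crossings at w = -6): V = -x^-6 + x^-5 - x^-4 + 2x^-3 - x^-2 + x^-1
why: one V(x) for all 3 diagrams — one class (guaranteed)


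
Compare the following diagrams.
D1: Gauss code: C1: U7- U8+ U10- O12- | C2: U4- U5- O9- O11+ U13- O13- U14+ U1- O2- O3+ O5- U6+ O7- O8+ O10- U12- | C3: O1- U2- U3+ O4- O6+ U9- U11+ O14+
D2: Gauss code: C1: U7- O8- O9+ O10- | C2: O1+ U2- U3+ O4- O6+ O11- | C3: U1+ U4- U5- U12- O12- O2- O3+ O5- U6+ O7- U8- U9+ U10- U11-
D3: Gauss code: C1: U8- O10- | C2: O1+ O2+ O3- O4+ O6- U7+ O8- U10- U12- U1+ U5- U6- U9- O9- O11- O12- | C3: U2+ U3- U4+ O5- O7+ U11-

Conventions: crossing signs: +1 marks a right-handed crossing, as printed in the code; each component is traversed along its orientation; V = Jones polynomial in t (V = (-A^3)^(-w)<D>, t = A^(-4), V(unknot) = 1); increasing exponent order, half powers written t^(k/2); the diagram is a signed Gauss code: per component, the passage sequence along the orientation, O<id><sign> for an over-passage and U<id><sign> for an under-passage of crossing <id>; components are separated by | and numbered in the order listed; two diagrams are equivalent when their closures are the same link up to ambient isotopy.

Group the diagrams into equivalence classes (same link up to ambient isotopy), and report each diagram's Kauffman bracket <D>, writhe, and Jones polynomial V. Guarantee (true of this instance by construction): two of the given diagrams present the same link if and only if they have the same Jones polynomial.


classes: {D1, D2, D3}
V(D1) = t^-3 + t^-2 + t^-1 + 1  [14 crossings, <D> = A^-12 + A^-8 + A^-4 + 1, w = -4]
V(D2) = t^-3 + t^-2 + t^-1 + 1  [12 crossings, <D> = A^-12 + A^-8 + A^-4 + 1, w = -4]
D3 (bracket A^-12 + A^-8 + A^-4 + 1; 12 crossings at w = -4): V = t^-3 + t^-2 + t^-1 + 1
note: one V(t) for all 3 diagrams — one class (guaranteed)


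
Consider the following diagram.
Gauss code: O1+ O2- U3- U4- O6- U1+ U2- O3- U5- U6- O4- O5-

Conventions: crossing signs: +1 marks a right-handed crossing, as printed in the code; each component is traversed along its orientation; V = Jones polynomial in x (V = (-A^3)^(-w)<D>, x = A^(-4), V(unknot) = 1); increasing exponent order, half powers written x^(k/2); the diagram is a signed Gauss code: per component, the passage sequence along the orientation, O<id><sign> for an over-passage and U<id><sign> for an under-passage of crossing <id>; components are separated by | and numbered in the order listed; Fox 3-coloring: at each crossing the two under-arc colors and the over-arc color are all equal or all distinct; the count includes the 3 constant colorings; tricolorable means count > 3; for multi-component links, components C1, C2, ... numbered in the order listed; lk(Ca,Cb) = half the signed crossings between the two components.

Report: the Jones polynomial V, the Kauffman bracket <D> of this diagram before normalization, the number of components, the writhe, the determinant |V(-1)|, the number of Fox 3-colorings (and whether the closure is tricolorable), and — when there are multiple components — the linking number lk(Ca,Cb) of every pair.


V = -x^-4 + x^-3 + x^-1
<D> = A^-8 + 1 - A^4 (w = -4)
1 component over 6 crossings, w = -4
9 Fox colorings among 3^6, |V(-1)| = 3: tricolorable
why: the span of V is 3, forcing >= 3 crossings in any diagram
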